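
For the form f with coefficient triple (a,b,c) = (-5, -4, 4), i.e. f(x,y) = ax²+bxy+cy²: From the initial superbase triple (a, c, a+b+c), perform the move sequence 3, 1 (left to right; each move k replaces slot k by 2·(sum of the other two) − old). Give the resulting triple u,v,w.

start (-5,4,-5) = (f(1,0),f(0,1),f(1,1))
replace slot 3: 2·((-5)+4) − (-5) = 3 → (-5,4,3)
replace slot 1: 2·(4+3) − (-5) = 19 → (19,4,3)

19,4,3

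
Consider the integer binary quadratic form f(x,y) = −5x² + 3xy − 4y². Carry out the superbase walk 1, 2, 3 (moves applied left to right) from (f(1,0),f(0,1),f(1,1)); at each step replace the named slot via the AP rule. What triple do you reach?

start (-5,-4,-6) = (f(1,0),f(0,1),f(1,1))
replace slot 1: 2·((-4)+(-6)) − (-5) = -15 → (-15,-4,-6)
replace slot 2: 2·((-15)+(-6)) − (-4) = -38 → (-15,-38,-6)
replace slot 3: 2·((-15)+(-38)) − (-6) = -100 → (-15,-38,-100)

-15,-38,-100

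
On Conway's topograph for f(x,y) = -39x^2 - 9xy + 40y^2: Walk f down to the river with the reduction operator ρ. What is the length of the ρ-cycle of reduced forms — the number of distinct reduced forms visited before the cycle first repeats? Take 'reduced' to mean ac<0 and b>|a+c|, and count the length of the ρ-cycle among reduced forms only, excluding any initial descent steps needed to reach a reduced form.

D = 6321, ⌊√D⌋ = 79
descent: ρ → (40,9,-39)  [lands on river]
river: ρ → (-39,69,10)
river: ρ → (10,71,-32)
river: ρ → (-32,57,24)
river: ρ → (24,39,-50)
river: ρ → (-50,61,13)
river: ρ → (13,69,-30)
river: ρ → (-30,51,31)
river: ρ → (31,73,-8)
river: ρ → (-8,71,40)
ρ-cycle length = 10 (tail of 1 descent step not counted)

10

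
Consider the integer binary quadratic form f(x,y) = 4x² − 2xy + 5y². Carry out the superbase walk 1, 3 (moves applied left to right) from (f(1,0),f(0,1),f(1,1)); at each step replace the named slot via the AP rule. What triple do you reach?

start (4,5,7) = (f(1,0),f(0,1),f(1,1))
replace slot 1: 2·(5+7) − 4 = 20 → (20,5,7)
replace slot 3: 2·(20+5) − 7 = 43 → (20,5,43)

20,5,43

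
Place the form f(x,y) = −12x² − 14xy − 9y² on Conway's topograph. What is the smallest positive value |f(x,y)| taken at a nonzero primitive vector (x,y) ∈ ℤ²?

translate: b→-10 (≡14 mod 24), so (12,14,9)→(12,-10,7)
flip: (12,-10,7)→(7,10,12)
translate: b→-4 (≡10 mod 14), so (7,10,12)→(7,-4,9)
reduced (well bottom): (7,-4,9) with a≤c, −a<b≤a
well minimum |f| = |-7| = 7 (negative-definite)

7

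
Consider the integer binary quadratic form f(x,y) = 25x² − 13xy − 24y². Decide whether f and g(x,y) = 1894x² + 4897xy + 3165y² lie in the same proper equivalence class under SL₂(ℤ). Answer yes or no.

D₁ = 2569, D₂ = 2569
river cycle of f (length 76): (-24, 13, 25), (25, 37, -12), (-12, 35, 28), (28, 21, -19), (-19, 17, 30), (30, 43, -6), (-6, 41, 37), (37, 33, -10), (-10, 47, 9), (9, 43, -20), … (66 more)
river cycle of g (length 76): (25, 37, -12), (-12, 35, 28), (28, 21, -19), (-19, 17, 30), (30, 43, -6), (-6, 41, 37), (37, 33, -10), (-10, 47, 9), (9, 43, -20), (-20, 37, 15), … (66 more)
cycles coincide ⇒ equivalent

yes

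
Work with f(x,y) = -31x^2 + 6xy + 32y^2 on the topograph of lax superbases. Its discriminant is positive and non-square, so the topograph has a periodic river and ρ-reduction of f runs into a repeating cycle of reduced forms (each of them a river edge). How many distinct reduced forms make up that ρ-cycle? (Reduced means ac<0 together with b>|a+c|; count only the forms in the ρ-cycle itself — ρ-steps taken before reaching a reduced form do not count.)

D = 4004, ⌊√D⌋ = 63
river: ρ → (32,58,-5)
river: ρ → (-5,62,8)
river: ρ → (8,50,-47)
river: ρ → (-47,44,11)
river: ρ → (11,44,-47)
river: ρ → (-47,50,8)
river: ρ → (8,62,-5)
river: ρ → (-5,58,32)
river: ρ → (32,6,-31)
river: ρ → (-31,56,7)
river: ρ → (7,56,-31)
river: ρ → (-31,6,32)
ρ-cycle length = 12 (tail of 0 descent steps not counted)

12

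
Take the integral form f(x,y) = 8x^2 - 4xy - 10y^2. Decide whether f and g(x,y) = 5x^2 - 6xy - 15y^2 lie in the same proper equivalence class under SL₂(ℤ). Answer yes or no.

D₁ = 336, D₂ = 336
river cycle of f (length 6): (-10, 4, 8), (8, 12, -6), (-6, 12, 8), (8, 4, -10), (-10, 16, 2), (2, 16, -10)
river cycle of g (length 4): (5, 14, -7), (-7, 14, 5), (5, 16, -4), (-4, 16, 5)
cycles differ ⇒ inequivalent

no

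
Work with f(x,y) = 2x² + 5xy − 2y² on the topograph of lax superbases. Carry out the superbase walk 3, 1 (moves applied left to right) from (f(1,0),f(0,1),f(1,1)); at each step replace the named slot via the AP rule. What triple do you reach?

start (2,-2,5) = (f(1,0),f(0,1),f(1,1))
replace slot 3: 2·(2+(-2)) − 5 = -5 → (2,-2,-5)
replace slot 1: 2·((-2)+(-5)) − 2 = -16 → (-16,-2,-5)

-16,-2,-5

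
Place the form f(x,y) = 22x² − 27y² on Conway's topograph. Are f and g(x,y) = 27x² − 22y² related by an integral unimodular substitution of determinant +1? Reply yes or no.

D₁ = 2376, D₂ = 2376
river cycle of f (length 14): (22, 44, -5), (-5, 46, 13), (13, 32, -26), (-26, 20, 19), (19, 18, -27), (-27, 36, 10), (10, 44, -11), (-11, 44, 10), (10, 36, -27), (-27, 18, 19), … (4 more)
river cycle of g (length 14): (-22, 44, 5), (5, 46, -13), (-13, 32, 26), (26, 20, -19), (-19, 18, 27), (27, 36, -10), (-10, 44, 11), (11, 44, -10), (-10, 36, 27), (27, 18, -19), … (4 more)
cycles differ ⇒ inequivalent

no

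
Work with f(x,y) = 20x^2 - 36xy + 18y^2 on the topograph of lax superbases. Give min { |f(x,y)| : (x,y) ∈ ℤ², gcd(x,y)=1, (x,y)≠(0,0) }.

translate: b→4 (≡-36 mod 40), so (20,-36,18)→(20,4,2)
flip: (20,4,2)→(2,-4,20)
translate: b→0 (≡-4 mod 4), so (2,-4,20)→(2,0,18)
reduced (well bottom): (2,0,18) with a≤c, −a<b≤a
well minimum = a = 2

2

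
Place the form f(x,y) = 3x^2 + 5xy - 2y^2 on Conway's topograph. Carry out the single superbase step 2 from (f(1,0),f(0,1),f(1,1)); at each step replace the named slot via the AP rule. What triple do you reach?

start (3,-2,6) = (f(1,0),f(0,1),f(1,1))
replace slot 2: 2·(3+6) − (-2) = 20 → (3,20,6)

3,20,6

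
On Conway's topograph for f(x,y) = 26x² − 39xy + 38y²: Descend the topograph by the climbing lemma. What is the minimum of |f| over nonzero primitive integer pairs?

translate: b→13 (≡-39 mod 52), so (26,-39,38)→(26,13,25)
flip: (26,13,25)→(25,-13,26)
reduced (well bottom): (25,-13,26) with a≤c, −a<b≤a
well minimum = a = 25

25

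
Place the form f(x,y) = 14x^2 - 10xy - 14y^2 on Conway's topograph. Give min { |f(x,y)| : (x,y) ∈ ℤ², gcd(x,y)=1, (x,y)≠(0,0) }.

descent: ρ → (-14,10,14)  [lands on river]
river: ρ → (14,18,-10)
river: ρ → (-10,22,10)
river: ρ → (10,18,-14)
closes: descent 1, river 4
min |a| on river = 10

10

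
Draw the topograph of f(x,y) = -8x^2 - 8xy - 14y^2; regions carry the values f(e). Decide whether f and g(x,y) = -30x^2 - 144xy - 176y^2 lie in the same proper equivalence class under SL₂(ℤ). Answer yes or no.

D₁ = -384, D₂ = -384
f is negative-definite; reduce −f:
−f: reduced (well bottom): (8,8,14) with a≤c, −a<b≤a
flip sign back: reduced form of f is (-8,-8,-14)
g is negative-definite; reduce −g:
−g: translate: b→24 (≡144 mod 60), so (30,144,176)→(30,24,8)
−g: flip: (30,24,8)→(8,-24,30)
−g: translate: b→8 (≡-24 mod 16), so (8,-24,30)→(8,8,14)
−g: reduced (well bottom): (8,8,14) with a≤c, −a<b≤a
flip sign back: reduced form of g is (-8,-8,-14)
reduced forms (-8, -8, -14) vs (-8, -8, -14) ⇒ equivalent

yes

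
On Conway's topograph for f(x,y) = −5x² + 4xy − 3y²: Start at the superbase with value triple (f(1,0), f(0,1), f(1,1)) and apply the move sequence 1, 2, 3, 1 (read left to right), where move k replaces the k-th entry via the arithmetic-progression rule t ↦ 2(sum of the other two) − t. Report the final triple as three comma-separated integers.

start (-5,-3,-4) = (f(1,0),f(0,1),f(1,1))
replace slot 1: 2·((-3)+(-4)) − (-5) = -9 → (-9,-3,-4)
replace slot 2: 2·((-9)+(-4)) − (-3) = -23 → (-9,-23,-4)
replace slot 3: 2·((-9)+(-23)) − (-4) = -60 → (-9,-23,-60)
replace slot 1: 2·((-23)+(-60)) − (-9) = -157 → (-157,-23,-60)

-157,-23,-60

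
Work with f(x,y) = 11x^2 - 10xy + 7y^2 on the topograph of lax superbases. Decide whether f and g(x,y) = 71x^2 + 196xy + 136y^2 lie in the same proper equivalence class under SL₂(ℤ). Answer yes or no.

D₁ = -208, D₂ = -208
f: flip: (11,-10,7)→(7,10,11)
f: translate: b→-4 (≡10 mod 14), so (7,10,11)→(7,-4,8)
f: reduced (well bottom): (7,-4,8) with a≤c, −a<b≤a
g: translate: b→54 (≡196 mod 142), so (71,196,136)→(71,54,11)
g: flip: (71,54,11)→(11,-54,71)
g: translate: b→-10 (≡-54 mod 22), so (11,-54,71)→(11,-10,7)
g: flip: (11,-10,7)→(7,10,11)
g: translate: b→-4 (≡10 mod 14), so (7,10,11)→(7,-4,8)
g: reduced (well bottom): (7,-4,8) with a≤c, −a<b≤a
reduced forms (7, -4, 8) vs (7, -4, 8) ⇒ equivalent

yes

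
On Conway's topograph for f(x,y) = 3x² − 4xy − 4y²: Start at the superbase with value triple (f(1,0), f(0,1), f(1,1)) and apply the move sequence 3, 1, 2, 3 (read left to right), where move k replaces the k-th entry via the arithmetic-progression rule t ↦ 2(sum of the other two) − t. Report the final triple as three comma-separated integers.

start (3,-4,-5) = (f(1,0),f(0,1),f(1,1))
replace slot 3: 2·(3+(-4)) − (-5) = 3 → (3,-4,3)
replace slot 1: 2·((-4)+3) − 3 = -5 → (-5,-4,3)
replace slot 2: 2·((-5)+3) − (-4) = 0 → (-5,0,3)
replace slot 3: 2·((-5)+0) − 3 = -13 → (-5,0,-13)

-5,0,-13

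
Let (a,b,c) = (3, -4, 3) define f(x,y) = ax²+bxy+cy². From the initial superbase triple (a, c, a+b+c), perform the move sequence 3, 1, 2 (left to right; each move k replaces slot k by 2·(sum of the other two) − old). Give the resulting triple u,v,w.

start (3,3,2) = (f(1,0),f(0,1),f(1,1))
replace slot 3: 2·(3+3) − 2 = 10 → (3,3,10)
replace slot 1: 2·(3+10) − 3 = 23 → (23,3,10)
replace slot 2: 2·(23+10) − 3 = 63 → (23,63,10)

23,63,10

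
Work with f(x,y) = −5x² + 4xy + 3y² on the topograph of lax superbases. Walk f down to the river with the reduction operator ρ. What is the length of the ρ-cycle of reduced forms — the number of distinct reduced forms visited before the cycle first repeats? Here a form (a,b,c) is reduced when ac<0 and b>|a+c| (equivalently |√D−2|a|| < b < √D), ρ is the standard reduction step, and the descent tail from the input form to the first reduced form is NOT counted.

D = 76, ⌊√D⌋ = 8
river: ρ → (3,8,-1)
river: ρ → (-1,8,3)
river: ρ → (3,4,-5)
river: ρ → (-5,6,2)
river: ρ → (2,6,-5)
river: ρ → (-5,4,3)
ρ-cycle length = 6 (tail of 0 descent steps not counted)

6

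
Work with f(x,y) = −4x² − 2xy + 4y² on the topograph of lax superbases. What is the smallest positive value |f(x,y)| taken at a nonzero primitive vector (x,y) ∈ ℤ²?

descent: ρ → (4,2,-4)  [lands on river]
river: ρ → (-4,6,2)
river: ρ → (2,6,-4)
river: ρ → (-4,2,4)
river: ρ → (4,6,-2)
river: ρ → (-2,6,4)
closes: descent 1, river 6
min |a| on river = 2

2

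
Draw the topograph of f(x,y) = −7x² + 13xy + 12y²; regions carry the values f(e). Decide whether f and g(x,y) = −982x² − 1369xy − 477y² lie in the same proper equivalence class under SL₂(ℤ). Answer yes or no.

D₁ = 505, D₂ = 505
river cycle of f (length 8): (12, 11, -8), (-8, 21, 2), (2, 19, -18), (-18, 17, 3), (3, 19, -12), (-12, 5, 10), (10, 15, -7), (-7, 13, 12)
river cycle of g (length 8): (-7, 13, 12), (12, 11, -8), (-8, 21, 2), (2, 19, -18), (-18, 17, 3), (3, 19, -12), (-12, 5, 10), (10, 15, -7)
cycles coincide ⇒ equivalent

yes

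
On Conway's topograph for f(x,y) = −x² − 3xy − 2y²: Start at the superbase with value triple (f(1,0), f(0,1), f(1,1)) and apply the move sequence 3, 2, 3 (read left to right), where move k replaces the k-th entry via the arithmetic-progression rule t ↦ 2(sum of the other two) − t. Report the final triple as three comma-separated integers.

start (-1,-2,-6) = (f(1,0),f(0,1),f(1,1))
replace slot 3: 2·((-1)+(-2)) − (-6) = 0 → (-1,-2,0)
replace slot 2: 2·((-1)+0) − (-2) = 0 → (-1,0,0)
replace slot 3: 2·((-1)+0) − 0 = -2 → (-1,0,-2)

-1,0,-2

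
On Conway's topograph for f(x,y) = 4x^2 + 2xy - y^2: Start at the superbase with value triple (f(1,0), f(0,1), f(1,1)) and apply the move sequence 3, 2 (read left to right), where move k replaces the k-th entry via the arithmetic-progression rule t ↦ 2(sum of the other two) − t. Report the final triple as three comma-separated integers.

start (4,-1,5) = (f(1,0),f(0,1),f(1,1))
replace slot 3: 2·(4+(-1)) − 5 = 1 → (4,-1,1)
replace slot 2: 2·(4+1) − (-1) = 11 → (4,11,1)

4,11,1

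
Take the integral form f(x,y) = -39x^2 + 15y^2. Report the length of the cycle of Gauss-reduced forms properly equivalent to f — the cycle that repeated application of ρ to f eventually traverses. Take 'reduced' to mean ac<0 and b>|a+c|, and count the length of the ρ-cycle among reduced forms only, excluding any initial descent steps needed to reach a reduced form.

D = 2340, ⌊√D⌋ = 48
descent: ρ → (15,30,-24)  [lands on river]
river: ρ → (-24,18,21)
river: ρ → (21,24,-21)
river: ρ → (-21,18,24)
river: ρ → (24,30,-15)
river: ρ → (-15,30,24)
river: ρ → (24,18,-21)
river: ρ → (-21,24,21)
river: ρ → (21,18,-24)
river: ρ → (-24,30,15)
ρ-cycle length = 10 (tail of 1 descent step not counted)

10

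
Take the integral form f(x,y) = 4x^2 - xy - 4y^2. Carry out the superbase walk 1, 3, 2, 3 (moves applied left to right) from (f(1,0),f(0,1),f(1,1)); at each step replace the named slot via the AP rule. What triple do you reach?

start (4,-4,-1) = (f(1,0),f(0,1),f(1,1))
replace slot 1: 2·((-4)+(-1)) − 4 = -14 → (-14,-4,-1)
replace slot 3: 2·((-14)+(-4)) − (-1) = -35 → (-14,-4,-35)
replace slot 2: 2·((-14)+(-35)) − (-4) = -94 → (-14,-94,-35)
replace slot 3: 2·((-14)+(-94)) − (-35) = -181 → (-14,-94,-181)

-14,-94,-181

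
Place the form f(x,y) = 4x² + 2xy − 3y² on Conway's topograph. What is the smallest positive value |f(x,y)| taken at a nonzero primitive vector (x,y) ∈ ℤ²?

river: ρ → (-3,4,3)
river: ρ → (3,2,-4)
river: ρ → (-4,6,1)
river: ρ → (1,6,-4)
river: ρ → (-4,2,3)
river: ρ → (3,4,-3)
river: ρ → (-3,2,4)
river: ρ → (4,6,-1)
river: ρ → (-1,6,4)
river: ρ → (4,2,-3)
closes: descent 0, river 10
min |a| on river = 1

1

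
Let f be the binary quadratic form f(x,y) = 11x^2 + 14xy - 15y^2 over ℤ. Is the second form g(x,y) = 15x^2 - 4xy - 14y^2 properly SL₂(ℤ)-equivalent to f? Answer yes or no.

D₁ = 856, D₂ = 856
river cycle of f (length 26): (-15, 16, 10), (10, 24, -7), (-7, 18, 19), (19, 20, -6), (-6, 28, 3), (3, 26, -15), (-15, 4, 14), (14, 24, -5), (-5, 26, 9), (9, 28, -2), … (16 more)
river cycle of g (length 26): (-14, 4, 15), (15, 26, -3), (-3, 28, 6), (6, 20, -19), (-19, 18, 7), (7, 24, -10), (-10, 16, 15), (15, 14, -11), (-11, 8, 18), (18, 28, -1), … (16 more)
cycles differ ⇒ inequivalent

no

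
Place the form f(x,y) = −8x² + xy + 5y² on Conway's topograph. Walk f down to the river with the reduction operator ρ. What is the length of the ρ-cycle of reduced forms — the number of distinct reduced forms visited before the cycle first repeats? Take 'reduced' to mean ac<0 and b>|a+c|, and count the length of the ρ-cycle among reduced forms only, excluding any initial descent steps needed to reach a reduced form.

D = 161, ⌊√D⌋ = 12
descent: ρ → (5,9,-4)  [lands on river]
river: ρ → (-4,7,7)
river: ρ → (7,7,-4)
river: ρ → (-4,9,5)
river: ρ → (5,11,-2)
river: ρ → (-2,9,10)
river: ρ → (10,11,-1)
river: ρ → (-1,11,10)
river: ρ → (10,9,-2)
river: ρ → (-2,11,5)
ρ-cycle length = 10 (tail of 1 descent step not counted)

10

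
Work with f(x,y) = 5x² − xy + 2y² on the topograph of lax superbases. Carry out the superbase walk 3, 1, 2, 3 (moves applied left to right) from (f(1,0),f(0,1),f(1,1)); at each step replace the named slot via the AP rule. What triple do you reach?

start (5,2,6) = (f(1,0),f(0,1),f(1,1))
replace slot 3: 2·(5+2) − 6 = 8 → (5,2,8)
replace slot 1: 2·(2+8) − 5 = 15 → (15,2,8)
replace slot 2: 2·(15+8) − 2 = 44 → (15,44,8)
replace slot 3: 2·(15+44) − 8 = 110 → (15,44,110)

15,44,110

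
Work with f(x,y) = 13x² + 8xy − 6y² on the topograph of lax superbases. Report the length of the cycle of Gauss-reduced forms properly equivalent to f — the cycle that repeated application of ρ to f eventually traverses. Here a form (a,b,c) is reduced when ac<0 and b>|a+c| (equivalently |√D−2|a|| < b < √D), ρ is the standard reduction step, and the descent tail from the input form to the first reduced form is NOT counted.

D = 376, ⌊√D⌋ = 19
river: ρ → (-6,16,5)
river: ρ → (5,14,-9)
river: ρ → (-9,4,10)
river: ρ → (10,16,-3)
river: ρ → (-3,14,15)
river: ρ → (15,16,-2)
river: ρ → (-2,16,15)
river: ρ → (15,14,-3)
river: ρ → (-3,16,10)
river: ρ → (10,4,-9)
river: ρ → (-9,14,5)
river: ρ → (5,16,-6)
river: ρ → (-6,8,13)
river: ρ → (13,18,-1)
river: ρ → (-1,18,13)
river: ρ → (13,8,-6)
ρ-cycle length = 16 (tail of 0 descent steps not counted)

16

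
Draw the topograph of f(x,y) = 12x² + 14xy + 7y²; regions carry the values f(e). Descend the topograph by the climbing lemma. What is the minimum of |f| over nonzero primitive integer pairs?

translate: b→-10 (≡14 mod 24), so (12,14,7)→(12,-10,5)
flip: (12,-10,5)→(5,10,12)
translate: b→0 (≡10 mod 10), so (5,10,12)→(5,0,7)
reduced (well bottom): (5,0,7) with a≤c, −a<b≤a
well minimum = a = 5

5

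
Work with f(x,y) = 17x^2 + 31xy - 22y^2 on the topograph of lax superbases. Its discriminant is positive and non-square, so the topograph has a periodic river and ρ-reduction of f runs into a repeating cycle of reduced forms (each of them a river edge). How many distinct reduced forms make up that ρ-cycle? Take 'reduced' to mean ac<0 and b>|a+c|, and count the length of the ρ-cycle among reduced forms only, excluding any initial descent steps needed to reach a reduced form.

D = 2457, ⌊√D⌋ = 49
river: ρ → (-22,13,26)
river: ρ → (26,39,-9)
river: ρ → (-9,33,38)
river: ρ → (38,43,-4)
river: ρ → (-4,45,27)
river: ρ → (27,9,-22)
river: ρ → (-22,35,14)
river: ρ → (14,49,-1)
river: ρ → (-1,49,14)
river: ρ → (14,35,-22)
river: ρ → (-22,9,27)
river: ρ → (27,45,-4)
river: ρ → (-4,43,38)
river: ρ → (38,33,-9)
river: ρ → (-9,39,26)
river: ρ → (26,13,-22)
river: ρ → (-22,31,17)
river: ρ → (17,37,-16)
river: ρ → (-16,27,27)
river: ρ → (27,27,-16)
river: ρ → (-16,37,17)
river: ρ → (17,31,-22)
ρ-cycle length = 22 (tail of 0 descent steps not counted)

22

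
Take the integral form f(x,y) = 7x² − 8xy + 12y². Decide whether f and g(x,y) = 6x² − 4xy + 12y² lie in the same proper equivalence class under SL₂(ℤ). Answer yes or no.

D₁ = -272, D₂ = -272
f: translate: b→6 (≡-8 mod 14), so (7,-8,12)→(7,6,11)
f: reduced (well bottom): (7,6,11) with a≤c, −a<b≤a
g: reduced (well bottom): (6,-4,12) with a≤c, −a<b≤a
reduced forms (7, 6, 11) vs (6, -4, 12) ⇒ inequivalent

no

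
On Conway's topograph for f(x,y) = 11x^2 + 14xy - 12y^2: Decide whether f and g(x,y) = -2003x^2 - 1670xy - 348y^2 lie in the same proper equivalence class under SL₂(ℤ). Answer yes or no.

D₁ = 724, D₂ = 724
river cycle of f (length 42): (-12, 10, 13), (13, 16, -9), (-9, 20, 9), (9, 16, -13), (-13, 10, 12), (12, 14, -11), (-11, 8, 15), (15, 22, -4), (-4, 26, 3), (3, 22, -20), … (32 more)
river cycle of g (length 42): (-9, 20, 9), (9, 16, -13), (-13, 10, 12), (12, 14, -11), (-11, 8, 15), (15, 22, -4), (-4, 26, 3), (3, 22, -20), (-20, 18, 5), (5, 22, -12), … (32 more)
cycles coincide ⇒ equivalent

yes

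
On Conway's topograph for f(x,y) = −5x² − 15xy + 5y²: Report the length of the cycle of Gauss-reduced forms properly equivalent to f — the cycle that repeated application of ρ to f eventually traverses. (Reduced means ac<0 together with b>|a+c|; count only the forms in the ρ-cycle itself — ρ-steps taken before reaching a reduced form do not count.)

D = 325, ⌊√D⌋ = 18
descent: ρ → (5,15,-5)  [lands on river]
river: ρ → (-5,15,5)
ρ-cycle length = 2 (tail of 1 descent step not counted)

2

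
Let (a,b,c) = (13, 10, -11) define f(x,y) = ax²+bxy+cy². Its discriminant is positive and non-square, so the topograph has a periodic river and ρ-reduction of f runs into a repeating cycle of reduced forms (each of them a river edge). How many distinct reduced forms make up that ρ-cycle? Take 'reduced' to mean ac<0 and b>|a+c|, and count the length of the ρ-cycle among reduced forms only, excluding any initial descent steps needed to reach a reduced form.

D = 672, ⌊√D⌋ = 25
river: ρ → (-11,12,12)
river: ρ → (12,12,-11)
river: ρ → (-11,10,13)
river: ρ → (13,16,-8)
river: ρ → (-8,16,13)
river: ρ → (13,10,-11)
ρ-cycle length = 6 (tail of 0 descent steps not counted)

6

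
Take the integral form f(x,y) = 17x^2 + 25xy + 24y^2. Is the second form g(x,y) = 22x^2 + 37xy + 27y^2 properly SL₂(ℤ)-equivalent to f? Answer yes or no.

D₁ = -1007, D₂ = -1007
f: translate: b→-9 (≡25 mod 34), so (17,25,24)→(17,-9,16)
f: flip: (17,-9,16)→(16,9,17)
f: reduced (well bottom): (16,9,17) with a≤c, −a<b≤a
g: translate: b→-7 (≡37 mod 44), so (22,37,27)→(22,-7,12)
g: flip: (22,-7,12)→(12,7,22)
g: reduced (well bottom): (12,7,22) with a≤c, −a<b≤a
reduced forms (16, 9, 17) vs (12, 7, 22) ⇒ inequivalent

no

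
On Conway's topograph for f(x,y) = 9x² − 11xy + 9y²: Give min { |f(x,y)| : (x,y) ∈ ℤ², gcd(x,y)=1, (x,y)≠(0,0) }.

translate: b→7 (≡-11 mod 18), so (9,-11,9)→(9,7,7)
flip: (9,7,7)→(7,-7,9)
translate: b→7 (≡-7 mod 14), so (7,-7,9)→(7,7,9)
reduced (well bottom): (7,7,9) with a≤c, −a<b≤a
well minimum = a = 7

7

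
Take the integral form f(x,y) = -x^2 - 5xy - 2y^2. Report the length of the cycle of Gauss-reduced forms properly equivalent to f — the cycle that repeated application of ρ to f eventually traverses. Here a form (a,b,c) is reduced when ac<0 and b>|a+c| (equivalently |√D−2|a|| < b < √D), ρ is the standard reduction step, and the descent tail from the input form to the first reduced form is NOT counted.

D = 17, ⌊√D⌋ = 4
descent: ρ → (-2,1,2)  [lands on river]
river: ρ → (2,3,-1)
river: ρ → (-1,3,2)
river: ρ → (2,1,-2)
river: ρ → (-2,3,1)
river: ρ → (1,3,-2)
ρ-cycle length = 6 (tail of 1 descent step not counted)

6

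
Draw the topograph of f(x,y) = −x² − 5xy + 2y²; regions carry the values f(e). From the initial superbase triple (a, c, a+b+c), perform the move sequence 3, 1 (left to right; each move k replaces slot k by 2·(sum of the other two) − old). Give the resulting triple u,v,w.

start (-1,2,-4) = (f(1,0),f(0,1),f(1,1))
replace slot 3: 2·((-1)+2) − (-4) = 6 → (-1,2,6)
replace slot 1: 2·(2+6) − (-1) = 17 → (17,2,6)

17,2,6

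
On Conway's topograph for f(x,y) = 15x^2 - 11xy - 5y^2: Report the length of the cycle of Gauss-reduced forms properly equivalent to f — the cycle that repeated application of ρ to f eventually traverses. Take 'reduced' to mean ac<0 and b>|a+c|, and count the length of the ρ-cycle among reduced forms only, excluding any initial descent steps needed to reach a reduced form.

D = 421, ⌊√D⌋ = 20
descent: ρ → (-5,11,15)  [lands on river]
river: ρ → (15,19,-1)
river: ρ → (-1,19,15)
river: ρ → (15,11,-5)
river: ρ → (-5,19,3)
river: ρ → (3,17,-11)
river: ρ → (-11,5,9)
river: ρ → (9,13,-7)
river: ρ → (-7,15,7)
river: ρ → (7,13,-9)
river: ρ → (-9,5,11)
river: ρ → (11,17,-3)
river: ρ → (-3,19,5)
river: ρ → (5,11,-15)
river: ρ → (-15,19,1)
river: ρ → (1,19,-15)
river: ρ → (-15,11,5)
river: ρ → (5,19,-3)
river: ρ → (-3,17,11)
river: ρ → (11,5,-9)
river: ρ → (-9,13,7)
river: ρ → (7,15,-7)
river: ρ → (-7,13,9)
river: ρ → (9,5,-11)
river: ρ → (-11,17,3)
river: ρ → (3,19,-5)
ρ-cycle length = 26 (tail of 1 descent step not counted)

26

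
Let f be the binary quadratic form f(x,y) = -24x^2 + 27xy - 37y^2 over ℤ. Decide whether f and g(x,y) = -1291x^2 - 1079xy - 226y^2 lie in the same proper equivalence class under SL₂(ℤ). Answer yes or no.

D₁ = -2823, D₂ = -2823
f is negative-definite; reduce −f:
−f: translate: b→21 (≡-27 mod 48), so (24,-27,37)→(24,21,34)
−f: reduced (well bottom): (24,21,34) with a≤c, −a<b≤a
flip sign back: reduced form of f is (-24,-21,-34)
g is negative-definite; reduce −g:
−g: flip: (1291,1079,226)→(226,-1079,1291)
−g: translate: b→-175 (≡-1079 mod 452), so (226,-1079,1291)→(226,-175,37)
−g: flip: (226,-175,37)→(37,175,226)
−g: translate: b→27 (≡175 mod 74), so (37,175,226)→(37,27,24)
−g: flip: (37,27,24)→(24,-27,37)
−g: translate: b→21 (≡-27 mod 48), so (24,-27,37)→(24,21,34)
−g: reduced (well bottom): (24,21,34) with a≤c, −a<b≤a
flip sign back: reduced form of g is (-24,-21,-34)
reduced forms (-24, -21, -34) vs (-24, -21, -34) ⇒ equivalent

yes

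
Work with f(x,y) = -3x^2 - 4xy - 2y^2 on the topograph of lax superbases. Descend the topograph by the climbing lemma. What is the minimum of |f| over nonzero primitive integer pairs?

translate: b→-2 (≡4 mod 6), so (3,4,2)→(3,-2,1)
flip: (3,-2,1)→(1,2,3)
translate: b→0 (≡2 mod 2), so (1,2,3)→(1,0,2)
reduced (well bottom): (1,0,2) with a≤c, −a<b≤a
well minimum |f| = |-1| = 1 (negative-definite)

1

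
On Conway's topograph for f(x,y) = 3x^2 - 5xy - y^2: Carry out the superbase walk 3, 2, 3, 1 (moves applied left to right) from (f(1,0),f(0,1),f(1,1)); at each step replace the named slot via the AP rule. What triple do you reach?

start (3,-1,-3) = (f(1,0),f(0,1),f(1,1))
replace slot 3: 2·(3+(-1)) − (-3) = 7 → (3,-1,7)
replace slot 2: 2·(3+7) − (-1) = 21 → (3,21,7)
replace slot 3: 2·(3+21) − 7 = 41 → (3,21,41)
replace slot 1: 2·(21+41) − 3 = 121 → (121,21,41)

121,21,41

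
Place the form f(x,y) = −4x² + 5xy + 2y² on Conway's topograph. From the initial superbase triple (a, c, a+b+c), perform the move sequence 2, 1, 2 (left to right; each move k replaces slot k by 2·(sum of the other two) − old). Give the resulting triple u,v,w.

start (-4,2,3) = (f(1,0),f(0,1),f(1,1))
replace slot 2: 2·((-4)+3) − 2 = -4 → (-4,-4,3)
replace slot 1: 2·((-4)+3) − (-4) = 2 → (2,-4,3)
replace slot 2: 2·(2+3) − (-4) = 14 → (2,14,3)

2,14,3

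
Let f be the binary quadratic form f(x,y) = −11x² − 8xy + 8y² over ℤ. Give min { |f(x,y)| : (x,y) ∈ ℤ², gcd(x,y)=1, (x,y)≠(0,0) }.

descent: ρ → (8,8,-11)  [lands on river]
river: ρ → (-11,14,5)
river: ρ → (5,16,-8)
river: ρ → (-8,16,5)
river: ρ → (5,14,-11)
river: ρ → (-11,8,8)
closes: descent 1, river 6
min |a| on river = 5

5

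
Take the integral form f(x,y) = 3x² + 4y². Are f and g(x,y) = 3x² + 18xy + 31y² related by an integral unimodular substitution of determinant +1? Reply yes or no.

D₁ = -48, D₂ = -48
f: reduced (well bottom): (3,0,4) with a≤c, −a<b≤a
g: translate: b→0 (≡18 mod 6), so (3,18,31)→(3,0,4)
g: reduced (well bottom): (3,0,4) with a≤c, −a<b≤a
reduced forms (3, 0, 4) vs (3, 0, 4) ⇒ equivalent

yes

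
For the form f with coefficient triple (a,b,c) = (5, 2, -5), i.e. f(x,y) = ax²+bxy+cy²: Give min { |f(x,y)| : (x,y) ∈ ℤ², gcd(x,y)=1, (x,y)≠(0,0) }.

river: ρ → (-5,8,2)
river: ρ → (2,8,-5)
river: ρ → (-5,2,5)
river: ρ → (5,8,-2)
river: ρ → (-2,8,5)
river: ρ → (5,2,-5)
closes: descent 0, river 6
min |a| on river = 2

2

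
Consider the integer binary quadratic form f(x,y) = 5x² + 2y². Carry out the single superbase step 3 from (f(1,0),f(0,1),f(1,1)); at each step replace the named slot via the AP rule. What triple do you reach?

start (5,2,7) = (f(1,0),f(0,1),f(1,1))
replace slot 3: 2·(5+2) − 7 = 7 → (5,2,7)

5,2,7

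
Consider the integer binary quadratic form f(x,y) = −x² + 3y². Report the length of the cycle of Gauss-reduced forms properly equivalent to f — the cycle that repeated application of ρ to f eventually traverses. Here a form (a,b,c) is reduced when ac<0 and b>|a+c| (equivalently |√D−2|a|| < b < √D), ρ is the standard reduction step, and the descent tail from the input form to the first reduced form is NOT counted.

D = 12, ⌊√D⌋ = 3
descent: ρ → (3,0,-1)
descent: ρ → (-1,2,2)  [lands on river]
river: ρ → (2,2,-1)
ρ-cycle length = 2 (tail of 2 descent steps not counted)

2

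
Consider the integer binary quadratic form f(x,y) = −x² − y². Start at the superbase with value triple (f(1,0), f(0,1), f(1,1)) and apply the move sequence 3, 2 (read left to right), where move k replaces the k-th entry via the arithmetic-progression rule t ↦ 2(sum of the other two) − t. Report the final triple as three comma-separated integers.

start (-1,-1,-2) = (f(1,0),f(0,1),f(1,1))
replace slot 3: 2·((-1)+(-1)) − (-2) = -2 → (-1,-1,-2)
replace slot 2: 2·((-1)+(-2)) − (-1) = -5 → (-1,-5,-2)

-1,-5,-2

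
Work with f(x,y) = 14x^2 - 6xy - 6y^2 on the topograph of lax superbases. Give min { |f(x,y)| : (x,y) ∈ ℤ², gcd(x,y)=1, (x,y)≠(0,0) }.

descent: ρ → (-6,18,2)  [lands on river]
river: ρ → (2,18,-6)
closes: descent 1, river 2
min |a| on river = 2

2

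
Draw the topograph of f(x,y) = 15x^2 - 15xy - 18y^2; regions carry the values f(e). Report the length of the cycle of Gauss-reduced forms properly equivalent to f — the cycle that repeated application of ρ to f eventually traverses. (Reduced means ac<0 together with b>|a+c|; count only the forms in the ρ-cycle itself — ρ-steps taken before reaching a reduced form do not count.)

D = 1305, ⌊√D⌋ = 36
descent: ρ → (-18,15,15)  [lands on river]
river: ρ → (15,15,-18)
river: ρ → (-18,21,12)
river: ρ → (12,27,-12)
river: ρ → (-12,21,18)
river: ρ → (18,15,-15)
river: ρ → (-15,15,18)
river: ρ → (18,21,-12)
river: ρ → (-12,27,12)
river: ρ → (12,21,-18)
ρ-cycle length = 10 (tail of 1 descent step not counted)

10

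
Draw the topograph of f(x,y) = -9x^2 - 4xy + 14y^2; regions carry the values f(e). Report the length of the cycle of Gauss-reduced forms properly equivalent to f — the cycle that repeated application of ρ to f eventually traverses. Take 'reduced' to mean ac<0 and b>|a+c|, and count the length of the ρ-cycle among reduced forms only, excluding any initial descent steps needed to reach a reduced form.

D = 520, ⌊√D⌋ = 22
descent: ρ → (14,4,-9)
descent: ρ → (-9,14,9)  [lands on river]
river: ρ → (9,22,-1)
river: ρ → (-1,22,9)
river: ρ → (9,14,-9)
river: ρ → (-9,22,1)
river: ρ → (1,22,-9)
ρ-cycle length = 6 (tail of 2 descent steps not counted)

6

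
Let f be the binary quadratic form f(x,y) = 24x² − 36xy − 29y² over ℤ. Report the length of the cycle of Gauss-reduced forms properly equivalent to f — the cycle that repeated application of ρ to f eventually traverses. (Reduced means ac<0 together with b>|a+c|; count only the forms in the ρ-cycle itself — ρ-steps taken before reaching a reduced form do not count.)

D = 4080, ⌊√D⌋ = 63
descent: ρ → (-29,36,24)  [lands on river]
river: ρ → (24,60,-5)
river: ρ → (-5,60,24)
river: ρ → (24,36,-29)
river: ρ → (-29,22,31)
river: ρ → (31,40,-20)
river: ρ → (-20,40,31)
river: ρ → (31,22,-29)
ρ-cycle length = 8 (tail of 1 descent step not counted)

8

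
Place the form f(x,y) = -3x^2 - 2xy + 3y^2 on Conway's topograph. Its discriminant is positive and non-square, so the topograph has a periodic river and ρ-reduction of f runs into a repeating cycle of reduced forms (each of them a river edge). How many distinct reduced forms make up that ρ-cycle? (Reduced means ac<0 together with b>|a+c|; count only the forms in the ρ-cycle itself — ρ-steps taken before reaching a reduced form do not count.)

D = 40, ⌊√D⌋ = 6
descent: ρ → (3,2,-3)  [lands on river]
river: ρ → (-3,4,2)
river: ρ → (2,4,-3)
river: ρ → (-3,2,3)
river: ρ → (3,4,-2)
river: ρ → (-2,4,3)
ρ-cycle length = 6 (tail of 1 descent step not counted)

6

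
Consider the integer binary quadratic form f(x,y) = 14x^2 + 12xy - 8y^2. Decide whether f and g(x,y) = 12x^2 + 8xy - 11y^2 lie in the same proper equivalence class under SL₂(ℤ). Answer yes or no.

D₁ = 592, D₂ = 592
river cycle of f (length 6): (-8, 20, 6), (6, 16, -14), (-14, 12, 8), (8, 20, -6), (-6, 16, 14), (14, 12, -8)
river cycle of g (length 6): (-11, 14, 9), (9, 22, -3), (-3, 20, 16), (16, 12, -7), (-7, 16, 12), (12, 8, -11)
cycles differ ⇒ inequivalent

no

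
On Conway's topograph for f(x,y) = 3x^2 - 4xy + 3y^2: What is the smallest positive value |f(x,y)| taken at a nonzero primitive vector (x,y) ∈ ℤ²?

translate: b→2 (≡-4 mod 6), so (3,-4,3)→(3,2,2)
flip: (3,2,2)→(2,-2,3)
translate: b→2 (≡-2 mod 4), so (2,-2,3)→(2,2,3)
reduced (well bottom): (2,2,3) with a≤c, −a<b≤a
well minimum = a = 2

2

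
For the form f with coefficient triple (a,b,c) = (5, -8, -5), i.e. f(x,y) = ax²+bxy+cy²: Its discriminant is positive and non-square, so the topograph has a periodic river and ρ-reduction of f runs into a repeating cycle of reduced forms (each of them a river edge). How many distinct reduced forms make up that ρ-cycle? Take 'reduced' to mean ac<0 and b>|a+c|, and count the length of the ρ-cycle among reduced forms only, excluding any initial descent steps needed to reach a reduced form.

D = 164, ⌊√D⌋ = 12
descent: ρ → (-5,8,5)  [lands on river]
river: ρ → (5,12,-1)
river: ρ → (-1,12,5)
river: ρ → (5,8,-5)
river: ρ → (-5,12,1)
river: ρ → (1,12,-5)
ρ-cycle length = 6 (tail of 1 descent step not counted)

6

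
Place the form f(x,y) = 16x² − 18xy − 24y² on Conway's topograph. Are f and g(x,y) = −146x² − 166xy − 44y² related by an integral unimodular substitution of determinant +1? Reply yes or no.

D₁ = 1860, D₂ = 1860
river cycle of f (length 10): (-24, 18, 16), (16, 14, -26), (-26, 38, 4), (4, 42, -6), (-6, 42, 4), (4, 38, -26), (-26, 14, 16), (16, 18, -24), (-24, 30, 10), (10, 30, -24)
river cycle of g (length 10): (10, 30, -24), (-24, 18, 16), (16, 14, -26), (-26, 38, 4), (4, 42, -6), (-6, 42, 4), (4, 38, -26), (-26, 14, 16), (16, 18, -24), (-24, 30, 10)
cycles coincide ⇒ equivalent

yes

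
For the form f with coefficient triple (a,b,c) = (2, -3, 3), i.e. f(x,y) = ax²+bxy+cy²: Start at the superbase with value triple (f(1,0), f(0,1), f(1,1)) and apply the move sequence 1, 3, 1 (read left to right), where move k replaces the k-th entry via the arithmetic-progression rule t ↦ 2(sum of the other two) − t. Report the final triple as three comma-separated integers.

start (2,3,2) = (f(1,0),f(0,1),f(1,1))
replace slot 1: 2·(3+2) − 2 = 8 → (8,3,2)
replace slot 3: 2·(8+3) − 2 = 20 → (8,3,20)
replace slot 1: 2·(3+20) − 8 = 38 → (38,3,20)

38,3,20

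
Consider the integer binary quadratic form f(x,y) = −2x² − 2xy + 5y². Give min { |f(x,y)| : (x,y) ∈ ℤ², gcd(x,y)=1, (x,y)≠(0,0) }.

descent: ρ → (5,2,-2)
descent: ρ → (-2,6,1)  [lands on river]
river: ρ → (1,6,-2)
closes: descent 2, river 2
min |a| on river = 1

1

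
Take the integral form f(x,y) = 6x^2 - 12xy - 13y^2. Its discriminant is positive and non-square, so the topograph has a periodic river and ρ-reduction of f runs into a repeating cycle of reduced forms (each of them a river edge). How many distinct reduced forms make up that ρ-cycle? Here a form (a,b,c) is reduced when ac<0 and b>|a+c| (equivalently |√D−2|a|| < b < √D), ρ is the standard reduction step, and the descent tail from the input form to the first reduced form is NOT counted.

D = 456, ⌊√D⌋ = 21
descent: ρ → (-13,12,6)  [lands on river]
river: ρ → (6,12,-13)
river: ρ → (-13,14,5)
river: ρ → (5,16,-10)
river: ρ → (-10,4,11)
river: ρ → (11,18,-3)
river: ρ → (-3,18,11)
river: ρ → (11,4,-10)
river: ρ → (-10,16,5)
river: ρ → (5,14,-13)
ρ-cycle length = 10 (tail of 1 descent step not counted)

10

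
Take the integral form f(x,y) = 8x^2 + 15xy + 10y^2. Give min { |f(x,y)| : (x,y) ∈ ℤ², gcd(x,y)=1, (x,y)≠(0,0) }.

translate: b→-1 (≡15 mod 16), so (8,15,10)→(8,-1,3)
flip: (8,-1,3)→(3,1,8)
reduced (well bottom): (3,1,8) with a≤c, −a<b≤a
well minimum = a = 3

3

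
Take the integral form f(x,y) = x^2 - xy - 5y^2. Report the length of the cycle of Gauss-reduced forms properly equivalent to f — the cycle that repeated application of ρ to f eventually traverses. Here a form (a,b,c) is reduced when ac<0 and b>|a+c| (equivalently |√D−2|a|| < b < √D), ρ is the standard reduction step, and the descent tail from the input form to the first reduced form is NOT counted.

D = 21, ⌊√D⌋ = 4
descent: ρ → (-5,1,1)
descent: ρ → (1,3,-3)  [lands on river]
river: ρ → (-3,3,1)
ρ-cycle length = 2 (tail of 2 descent steps not counted)

2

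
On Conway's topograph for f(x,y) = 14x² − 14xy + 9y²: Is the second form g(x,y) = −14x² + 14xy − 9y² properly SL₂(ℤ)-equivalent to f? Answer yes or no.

D₁ = -308, D₂ = -308
f: translate: b→14 (≡-14 mod 28), so (14,-14,9)→(14,14,9)
f: flip: (14,14,9)→(9,-14,14)
f: translate: b→4 (≡-14 mod 18), so (9,-14,14)→(9,4,9)
f: reduced (well bottom): (9,4,9) with a≤c, −a<b≤a
g is negative-definite; reduce −g:
−g: translate: b→14 (≡-14 mod 28), so (14,-14,9)→(14,14,9)
−g: flip: (14,14,9)→(9,-14,14)
−g: translate: b→4 (≡-14 mod 18), so (9,-14,14)→(9,4,9)
−g: reduced (well bottom): (9,4,9) with a≤c, −a<b≤a
flip sign back: reduced form of g is (-9,-4,-9)
reduced forms (9, 4, 9) vs (-9, -4, -9) ⇒ inequivalent

no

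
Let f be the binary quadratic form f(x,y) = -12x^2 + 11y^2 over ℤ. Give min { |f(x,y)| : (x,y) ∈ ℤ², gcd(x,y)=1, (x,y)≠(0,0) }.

descent: ρ → (11,22,-1)  [lands on river]
river: ρ → (-1,22,11)
closes: descent 1, river 2
min |a| on river = 1

1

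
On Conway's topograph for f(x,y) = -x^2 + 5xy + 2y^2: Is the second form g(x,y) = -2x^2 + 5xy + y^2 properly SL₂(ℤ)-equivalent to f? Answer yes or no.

D₁ = 33, D₂ = 33
river cycle of f (length 4): (2, 3, -3), (-3, 3, 2), (2, 5, -1), (-1, 5, 2)
river cycle of g (length 4): (1, 5, -2), (-2, 3, 3), (3, 3, -2), (-2, 5, 1)
cycles differ ⇒ inequivalent

no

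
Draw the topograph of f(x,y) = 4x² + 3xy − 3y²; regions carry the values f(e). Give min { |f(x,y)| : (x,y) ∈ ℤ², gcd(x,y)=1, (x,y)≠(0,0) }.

river: ρ → (-3,3,4)
river: ρ → (4,5,-2)
river: ρ → (-2,7,1)
river: ρ → (1,7,-2)
river: ρ → (-2,5,4)
river: ρ → (4,3,-3)
closes: descent 0, river 6
min |a| on river = 1

1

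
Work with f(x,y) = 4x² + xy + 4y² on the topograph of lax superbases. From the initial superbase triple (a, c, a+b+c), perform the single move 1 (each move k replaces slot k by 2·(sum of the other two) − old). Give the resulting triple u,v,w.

start (4,4,9) = (f(1,0),f(0,1),f(1,1))
replace slot 1: 2·(4+9) − 4 = 22 → (22,4,9)

22,4,9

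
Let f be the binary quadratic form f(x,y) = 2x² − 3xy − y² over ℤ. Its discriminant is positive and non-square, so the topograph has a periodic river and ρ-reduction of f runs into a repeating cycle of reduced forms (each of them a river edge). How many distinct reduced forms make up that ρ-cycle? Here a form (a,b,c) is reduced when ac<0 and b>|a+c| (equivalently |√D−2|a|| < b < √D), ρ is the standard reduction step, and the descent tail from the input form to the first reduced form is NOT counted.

D = 17, ⌊√D⌋ = 4
descent: ρ → (-1,3,2)  [lands on river]
river: ρ → (2,1,-2)
river: ρ → (-2,3,1)
river: ρ → (1,3,-2)
river: ρ → (-2,1,2)
river: ρ → (2,3,-1)
ρ-cycle length = 6 (tail of 1 descent step not counted)

6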